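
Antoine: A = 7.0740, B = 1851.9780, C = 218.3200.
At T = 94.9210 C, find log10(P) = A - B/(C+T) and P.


C+T = 313.2410
B/(C+T) = 5.9123
log10(P) = 7.0740 - 5.9123 = 1.1617
P = 10^1.1617 = 14.5107 mmHg

14.5107 mmHg


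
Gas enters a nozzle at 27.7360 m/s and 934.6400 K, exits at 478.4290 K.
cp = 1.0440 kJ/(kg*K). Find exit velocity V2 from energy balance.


dT = 456.2110 K
2*cp*1000*dT = 952568.5680
V1^2 = 769.2857
V2 = sqrt(953337.8537) = 976.3902 m/s

976.3902 m/s


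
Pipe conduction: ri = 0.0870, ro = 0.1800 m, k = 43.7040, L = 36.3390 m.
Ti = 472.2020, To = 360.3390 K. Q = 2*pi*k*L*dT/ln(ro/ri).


dT = 111.8630 K
ln(ro/ri) = 0.7270
Q = 2*pi*43.7040*36.3390*111.8630 / 0.7270 = 1535313.1462 W

1535313.1462 W


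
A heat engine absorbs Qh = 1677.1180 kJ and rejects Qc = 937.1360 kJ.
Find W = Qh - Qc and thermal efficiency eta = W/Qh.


W = 1677.1180 - 937.1360 = 739.9820 kJ
eta = 739.9820 / 1677.1180 = 0.4412 = 44.1222%

W = 739.9820 kJ, eta = 44.1222%


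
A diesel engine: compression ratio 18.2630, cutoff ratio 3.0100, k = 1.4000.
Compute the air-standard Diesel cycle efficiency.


r^(k-1) = 3.1962
rc^k = 4.6773
eta = 0.5911 = 59.1141%

59.1141%


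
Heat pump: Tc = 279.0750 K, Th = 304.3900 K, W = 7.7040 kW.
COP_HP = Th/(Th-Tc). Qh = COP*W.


COP = 304.3900 / 25.3150 = 12.0241
Qh = 12.0241 * 7.7040 = 92.6336 kW

COP = 12.0241, Qh = 92.6336 kW


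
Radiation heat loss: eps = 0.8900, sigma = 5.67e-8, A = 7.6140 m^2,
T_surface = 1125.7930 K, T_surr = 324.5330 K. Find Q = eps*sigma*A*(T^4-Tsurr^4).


T^4 = 1.6063e+12
Tsurr^4 = 1.1093e+10
Q = 0.8900 * 5.67e-8 * 7.6140 * 1.5952e+12 = 612929.6743 W

612929.6743 W


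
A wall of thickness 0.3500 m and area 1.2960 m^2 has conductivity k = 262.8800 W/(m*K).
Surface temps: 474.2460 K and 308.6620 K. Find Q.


dT = 165.5840 K
Q = 262.8800 * 1.2960 * 165.5840 / 0.3500 = 161180.6389 W

161180.6389 W


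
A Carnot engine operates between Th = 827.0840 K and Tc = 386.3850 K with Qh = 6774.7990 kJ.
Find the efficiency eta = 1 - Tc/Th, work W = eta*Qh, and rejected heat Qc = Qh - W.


eta = 1 - 386.3850/827.0840 = 0.5328
W = 0.5328 * 6774.7990 = 3609.8475 kJ
Qc = 6774.7990 - 3609.8475 = 3164.9515 kJ

eta = 53.2835%, W = 3609.8475 kJ, Qc = 3164.9515 kJ


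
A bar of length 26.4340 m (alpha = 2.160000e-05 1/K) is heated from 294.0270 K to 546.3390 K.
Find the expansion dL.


dT = 252.3120 K
dL = 2.160000e-05 * 26.4340 * 252.3120 = 0.144064 m
L_final = 26.578064 m

dL = 0.144064 m


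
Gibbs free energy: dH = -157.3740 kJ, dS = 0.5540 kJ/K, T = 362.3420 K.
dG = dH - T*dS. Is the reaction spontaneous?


T*dS = 362.3420 * 0.5540 = 200.7375 kJ
dG = -157.3740 - 200.7375 = -358.1115 kJ (spontaneous)

dG = -358.1115 kJ, spontaneous


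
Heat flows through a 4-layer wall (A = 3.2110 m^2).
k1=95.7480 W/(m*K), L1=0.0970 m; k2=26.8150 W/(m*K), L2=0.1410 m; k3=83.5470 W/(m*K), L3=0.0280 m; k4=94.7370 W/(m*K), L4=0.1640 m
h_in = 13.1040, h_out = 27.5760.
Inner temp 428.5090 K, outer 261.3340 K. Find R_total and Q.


R_conv_in = 1/(13.1040*3.2110) = 0.0238
R_1 = 0.0970/(95.7480*3.2110) = 0.0003
R_2 = 0.1410/(26.8150*3.2110) = 0.0016
R_3 = 0.0280/(83.5470*3.2110) = 0.0001
R_4 = 0.1640/(94.7370*3.2110) = 0.0005
R_conv_out = 1/(27.5760*3.2110) = 0.0113
R_total = 0.0377 K/W
Q = 167.1750 / 0.0377 = 4439.5259 W

R_total = 0.0377 K/W, Q = 4439.5259 W


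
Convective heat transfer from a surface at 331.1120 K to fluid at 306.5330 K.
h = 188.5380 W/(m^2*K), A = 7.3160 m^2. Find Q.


dT = 24.5790 K
Q = 188.5380 * 7.3160 * 24.5790 = 33902.8964 W

33902.8964 W


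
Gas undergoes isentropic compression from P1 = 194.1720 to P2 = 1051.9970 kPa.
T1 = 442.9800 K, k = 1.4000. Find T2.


(k-1)/k = 0.2857
(P2/P1)^exp = 1.6206
T2 = 442.9800 * 1.6206 = 717.8757 K

717.8757 K


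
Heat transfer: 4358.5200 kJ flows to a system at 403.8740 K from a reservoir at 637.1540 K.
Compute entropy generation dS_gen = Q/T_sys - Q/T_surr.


dS_sys = 4358.5200/403.8740 = 10.7918 kJ/K
dS_surr = -4358.5200/637.1540 = -6.8406 kJ/K
dS_gen = 10.7918 - 6.8406 = 3.9512 kJ/K (irreversible)

dS_gen = 3.9512 kJ/K, irreversible


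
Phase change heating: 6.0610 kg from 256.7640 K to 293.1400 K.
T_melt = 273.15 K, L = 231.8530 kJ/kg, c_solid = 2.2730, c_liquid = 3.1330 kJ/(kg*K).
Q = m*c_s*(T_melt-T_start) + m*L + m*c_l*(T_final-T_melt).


Q1 (sensible, solid) = 6.0610 * 2.2730 * 16.3860 = 225.7442 kJ
Q2 (latent) = 6.0610 * 231.8530 = 1405.2610 kJ
Q3 (sensible, liquid) = 6.0610 * 3.1330 * 19.9900 = 379.5924 kJ
Q_total = 2010.5976 kJ

2010.5976 kJ


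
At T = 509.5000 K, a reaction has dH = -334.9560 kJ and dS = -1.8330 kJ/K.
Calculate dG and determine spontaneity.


T*dS = 509.5000 * -1.8330 = -933.9135 kJ
dG = -334.9560 + 933.9135 = 598.9575 kJ (non-spontaneous)

dG = 598.9575 kJ, non-spontaneous


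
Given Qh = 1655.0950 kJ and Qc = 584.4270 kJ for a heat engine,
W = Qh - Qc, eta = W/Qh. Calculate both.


W = 1655.0950 - 584.4270 = 1070.6680 kJ
eta = 1070.6680 / 1655.0950 = 0.6469 = 64.6892%

W = 1070.6680 kJ, eta = 64.6892%


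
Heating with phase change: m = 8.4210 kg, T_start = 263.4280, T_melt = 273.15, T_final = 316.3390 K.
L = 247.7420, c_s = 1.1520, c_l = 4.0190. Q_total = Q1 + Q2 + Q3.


Q1 (sensible, solid) = 8.4210 * 1.1520 * 9.7220 = 94.3130 kJ
Q2 (latent) = 8.4210 * 247.7420 = 2086.2354 kJ
Q3 (sensible, liquid) = 8.4210 * 4.0190 * 43.1890 = 1461.6885 kJ
Q_total = 3642.2369 kJ

3642.2369 kJ


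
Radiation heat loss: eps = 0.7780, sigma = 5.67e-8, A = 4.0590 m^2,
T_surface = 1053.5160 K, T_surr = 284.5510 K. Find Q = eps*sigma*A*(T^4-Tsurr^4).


T^4 = 1.2319e+12
Tsurr^4 = 6.5560e+09
Q = 0.7780 * 5.67e-8 * 4.0590 * 1.2253e+12 = 219396.0261 W

219396.0261 W


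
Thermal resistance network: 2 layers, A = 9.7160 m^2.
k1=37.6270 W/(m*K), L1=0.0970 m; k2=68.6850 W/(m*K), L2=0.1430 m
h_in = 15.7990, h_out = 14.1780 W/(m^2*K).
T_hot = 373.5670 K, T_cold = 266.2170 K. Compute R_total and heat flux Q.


R_conv_in = 1/(15.7990*9.7160) = 0.0065
R_1 = 0.0970/(37.6270*9.7160) = 0.0003
R_2 = 0.1430/(68.6850*9.7160) = 0.0002
R_conv_out = 1/(14.1780*9.7160) = 0.0073
R_total = 0.0143 K/W
Q = 107.3500 / 0.0143 = 7531.4915 W

R_total = 0.0143 K/W, Q = 7531.4915 W


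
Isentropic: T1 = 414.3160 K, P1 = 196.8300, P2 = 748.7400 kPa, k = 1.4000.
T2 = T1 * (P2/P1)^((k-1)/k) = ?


(k-1)/k = 0.2857
(P2/P1)^exp = 1.4648
T2 = 414.3160 * 1.4648 = 606.8963 K

606.8963 K


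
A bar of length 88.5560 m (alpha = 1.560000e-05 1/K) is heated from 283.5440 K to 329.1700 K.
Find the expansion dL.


dT = 45.6260 K
dL = 1.560000e-05 * 88.5560 * 45.6260 = 0.063031 m
L_final = 88.619031 m

dL = 0.063031 m


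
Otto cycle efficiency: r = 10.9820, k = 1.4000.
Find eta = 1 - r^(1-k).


r^(k-1) = 2.6078
eta = 1 - 1/2.6078 = 0.6165 = 61.6534%

61.6534%


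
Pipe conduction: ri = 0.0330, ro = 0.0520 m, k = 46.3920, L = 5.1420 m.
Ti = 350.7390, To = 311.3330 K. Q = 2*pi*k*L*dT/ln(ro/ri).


dT = 39.4060 K
ln(ro/ri) = 0.4547
Q = 2*pi*46.3920*5.1420*39.4060 / 0.4547 = 129884.6720 W

129884.6720 W


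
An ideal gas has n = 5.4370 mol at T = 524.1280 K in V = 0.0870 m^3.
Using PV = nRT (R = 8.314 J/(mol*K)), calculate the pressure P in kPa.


P = nRT/V = 5.4370 * 8.314 * 524.1280 / 0.0870
= 23692.2722 / 0.0870 = 272324.9683 Pa = 272.3250 kPa

272.3250 kPa


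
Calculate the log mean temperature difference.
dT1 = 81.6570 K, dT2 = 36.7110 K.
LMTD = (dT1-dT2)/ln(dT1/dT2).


dT1/dT2 = 2.2243
ln(dT1/dT2) = 0.7995
LMTD = 44.9460 / 0.7995 = 56.2211 K

56.2211 K


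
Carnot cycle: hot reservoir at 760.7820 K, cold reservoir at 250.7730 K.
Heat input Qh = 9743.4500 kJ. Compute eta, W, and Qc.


eta = 1 - 250.7730/760.7820 = 0.6704
W = 0.6704 * 9743.4500 = 6531.7623 kJ
Qc = 9743.4500 - 6531.7623 = 3211.6877 kJ

eta = 67.0375%, W = 6531.7623 kJ, Qc = 3211.6877 kJ


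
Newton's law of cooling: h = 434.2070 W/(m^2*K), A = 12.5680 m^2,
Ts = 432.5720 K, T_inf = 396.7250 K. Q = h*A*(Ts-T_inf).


dT = 35.8470 K
Q = 434.2070 * 12.5680 * 35.8470 = 195621.1504 W

195621.1504 W


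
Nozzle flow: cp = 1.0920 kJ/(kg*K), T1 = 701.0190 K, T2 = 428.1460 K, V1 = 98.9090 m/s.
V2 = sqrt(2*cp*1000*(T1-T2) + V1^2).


dT = 272.8730 K
2*cp*1000*dT = 595954.6320
V1^2 = 9782.9903
V2 = sqrt(605737.6223) = 778.2915 m/s

778.2915 m/s


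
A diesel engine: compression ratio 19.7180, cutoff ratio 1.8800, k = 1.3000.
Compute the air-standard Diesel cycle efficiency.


r^(k-1) = 2.4460
rc^k = 2.2720
eta = 0.5454 = 54.5434%

54.5434%


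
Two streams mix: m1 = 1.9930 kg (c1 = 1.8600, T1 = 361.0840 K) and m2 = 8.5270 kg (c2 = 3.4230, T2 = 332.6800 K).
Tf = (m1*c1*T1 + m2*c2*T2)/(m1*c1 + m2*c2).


num = 11048.7687
den = 32.8949
Tf = 335.8809 K

335.8809 K


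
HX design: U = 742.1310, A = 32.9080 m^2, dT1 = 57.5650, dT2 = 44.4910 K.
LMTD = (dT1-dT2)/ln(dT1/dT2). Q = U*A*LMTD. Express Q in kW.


LMTD = 50.7476 K
Q = 742.1310 * 32.9080 * 50.7476 = 1239360.8678 W = 1239.3609 kW

1239.3609 kW


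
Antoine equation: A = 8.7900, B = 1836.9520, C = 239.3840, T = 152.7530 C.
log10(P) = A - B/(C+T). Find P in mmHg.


C+T = 392.1370
B/(C+T) = 4.6845
log10(P) = 8.7900 - 4.6845 = 4.1055
P = 10^4.1055 = 12750.7324 mmHg

12750.7324 mmHg


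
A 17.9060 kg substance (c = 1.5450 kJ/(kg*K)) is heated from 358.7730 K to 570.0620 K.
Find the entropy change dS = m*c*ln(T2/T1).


T2/T1 = 1.5889
ln(T2/T1) = 0.4631
dS = 17.9060 * 1.5450 * 0.4631 = 12.8103 kJ/K

12.8103 kJ/K


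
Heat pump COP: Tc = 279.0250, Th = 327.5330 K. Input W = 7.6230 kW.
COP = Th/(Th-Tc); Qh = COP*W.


COP = 327.5330 / 48.5080 = 6.7521
Qh = 6.7521 * 7.6230 = 51.4716 kW

COP = 6.7521, Qh = 51.4716 kW


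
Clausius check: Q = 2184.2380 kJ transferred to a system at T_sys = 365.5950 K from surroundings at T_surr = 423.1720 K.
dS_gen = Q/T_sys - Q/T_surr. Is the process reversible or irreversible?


dS_sys = 2184.2380/365.5950 = 5.9745 kJ/K
dS_surr = -2184.2380/423.1720 = -5.1616 kJ/K
dS_gen = 5.9745 - 5.1616 = 0.8129 kJ/K (irreversible)

dS_gen = 0.8129 kJ/K, irreversible


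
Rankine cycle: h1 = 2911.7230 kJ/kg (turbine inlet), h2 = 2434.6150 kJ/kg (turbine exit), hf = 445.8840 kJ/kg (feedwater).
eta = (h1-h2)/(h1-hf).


W = 477.1080 kJ/kg
Q_in = 2465.8390 kJ/kg
eta = 0.1935 = 19.3487%

eta = 19.3487%


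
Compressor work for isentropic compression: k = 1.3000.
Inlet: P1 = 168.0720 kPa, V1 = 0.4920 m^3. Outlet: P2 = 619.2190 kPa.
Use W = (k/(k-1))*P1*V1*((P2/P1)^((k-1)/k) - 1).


(k-1)/k = 0.2308
(P2/P1)^exp = 1.3511
W = 4.3333 * 168.0720 * 0.4920 * (1.3511 - 1) = 125.8189 kJ

125.8189 kJ


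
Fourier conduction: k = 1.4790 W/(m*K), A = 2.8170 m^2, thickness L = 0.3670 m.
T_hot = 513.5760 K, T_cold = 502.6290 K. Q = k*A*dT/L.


dT = 10.9470 K
Q = 1.4790 * 2.8170 * 10.9470 / 0.3670 = 124.2751 W

124.2751 W


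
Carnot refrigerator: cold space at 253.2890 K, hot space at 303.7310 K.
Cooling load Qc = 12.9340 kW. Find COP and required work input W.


COP = 253.2890 / 50.4420 = 5.0214
W = 12.9340 / 5.0214 = 2.5758 kW

COP = 5.0214, W = 2.5758 kW


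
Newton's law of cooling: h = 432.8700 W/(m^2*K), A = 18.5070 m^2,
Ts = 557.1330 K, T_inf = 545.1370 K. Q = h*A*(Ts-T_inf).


dT = 11.9960 K
Q = 432.8700 * 18.5070 * 11.9960 = 96101.4566 W

96101.4566 W


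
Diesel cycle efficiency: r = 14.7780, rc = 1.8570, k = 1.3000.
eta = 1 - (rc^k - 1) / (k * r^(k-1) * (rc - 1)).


r^(k-1) = 2.2433
rc^k = 2.2359
eta = 0.5055 = 50.5484%

50.5484%


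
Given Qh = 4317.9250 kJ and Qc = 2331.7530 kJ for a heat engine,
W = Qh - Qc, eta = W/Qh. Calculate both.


W = 4317.9250 - 2331.7530 = 1986.1720 kJ
eta = 1986.1720 / 4317.9250 = 0.4600 = 45.9983%

W = 1986.1720 kJ, eta = 45.9983%


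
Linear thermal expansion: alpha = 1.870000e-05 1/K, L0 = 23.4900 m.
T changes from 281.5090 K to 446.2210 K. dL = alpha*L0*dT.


dT = 164.7120 K
dL = 1.870000e-05 * 23.4900 * 164.7120 = 0.072352 m
L_final = 23.562352 m

dL = 0.072352 m


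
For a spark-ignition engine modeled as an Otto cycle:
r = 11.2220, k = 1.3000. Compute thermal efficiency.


r^(k-1) = 2.0655
eta = 1 - 1/2.0655 = 0.5159 = 51.5851%

51.5851%


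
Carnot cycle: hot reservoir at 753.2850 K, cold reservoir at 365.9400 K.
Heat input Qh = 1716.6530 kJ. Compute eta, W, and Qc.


eta = 1 - 365.9400/753.2850 = 0.5142
W = 0.5142 * 1716.6530 = 882.7163 kJ
Qc = 1716.6530 - 882.7163 = 833.9367 kJ

eta = 51.4208%, W = 882.7163 kJ, Qc = 833.9367 kJ


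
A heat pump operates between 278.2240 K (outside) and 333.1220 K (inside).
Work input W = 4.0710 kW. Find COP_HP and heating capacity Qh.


COP = 333.1220 / 54.8980 = 6.0680
Qh = 6.0680 * 4.0710 = 24.7029 kW

COP = 6.0680, Qh = 24.7029 kW


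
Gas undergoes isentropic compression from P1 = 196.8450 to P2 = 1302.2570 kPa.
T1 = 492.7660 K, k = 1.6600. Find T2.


(k-1)/k = 0.3976
(P2/P1)^exp = 2.1196
T2 = 492.7660 * 2.1196 = 1044.4614 K

1044.4614 K


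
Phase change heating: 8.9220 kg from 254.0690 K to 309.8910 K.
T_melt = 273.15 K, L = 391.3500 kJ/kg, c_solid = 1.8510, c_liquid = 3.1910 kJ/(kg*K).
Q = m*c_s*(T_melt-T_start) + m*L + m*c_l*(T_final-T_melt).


Q1 (sensible, solid) = 8.9220 * 1.8510 * 19.0810 = 315.1155 kJ
Q2 (latent) = 8.9220 * 391.3500 = 3491.6247 kJ
Q3 (sensible, liquid) = 8.9220 * 3.1910 * 36.7410 = 1046.0200 kJ
Q_total = 4852.7602 kJ

4852.7602 kJ


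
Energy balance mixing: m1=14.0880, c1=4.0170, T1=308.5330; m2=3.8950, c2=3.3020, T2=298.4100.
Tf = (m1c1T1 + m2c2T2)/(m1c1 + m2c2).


num = 21298.2816
den = 69.4528
Tf = 306.6584 K

306.6584 K


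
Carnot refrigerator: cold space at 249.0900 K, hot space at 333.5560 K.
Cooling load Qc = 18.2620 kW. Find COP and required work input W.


COP = 249.0900 / 84.4660 = 2.9490
W = 18.2620 / 2.9490 = 6.1926 kW

COP = 2.9490, W = 6.1926 kW


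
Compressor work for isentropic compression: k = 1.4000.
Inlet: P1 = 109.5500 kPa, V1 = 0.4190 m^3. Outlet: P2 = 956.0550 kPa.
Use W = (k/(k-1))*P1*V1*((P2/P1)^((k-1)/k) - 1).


(k-1)/k = 0.2857
(P2/P1)^exp = 1.8570
W = 3.5000 * 109.5500 * 0.4190 * (1.8570 - 1) = 137.6871 kJ

137.6871 kJ


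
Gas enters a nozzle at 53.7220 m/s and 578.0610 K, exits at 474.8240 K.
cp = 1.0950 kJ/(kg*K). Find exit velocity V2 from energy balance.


dT = 103.2370 K
2*cp*1000*dT = 226089.0300
V1^2 = 2886.0533
V2 = sqrt(228975.0833) = 478.5134 m/s

478.5134 m/s


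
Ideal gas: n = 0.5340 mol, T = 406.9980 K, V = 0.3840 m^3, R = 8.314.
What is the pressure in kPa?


P = nRT/V = 0.5340 * 8.314 * 406.9980 / 0.3840
= 1806.9393 / 0.3840 = 4705.5710 Pa = 4.7056 kPa

4.7056 kPa


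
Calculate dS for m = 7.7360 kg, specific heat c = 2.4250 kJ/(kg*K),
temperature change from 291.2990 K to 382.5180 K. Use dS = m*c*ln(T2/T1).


T2/T1 = 1.3131
ln(T2/T1) = 0.2724
dS = 7.7360 * 2.4250 * 0.2724 = 5.1106 kJ/K

5.1106 kJ/K


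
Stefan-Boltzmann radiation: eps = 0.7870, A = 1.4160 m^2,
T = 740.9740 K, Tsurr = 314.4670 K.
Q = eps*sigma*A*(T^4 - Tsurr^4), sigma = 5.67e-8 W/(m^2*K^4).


T^4 = 3.0145e+11
Tsurr^4 = 9.7791e+09
Q = 0.7870 * 5.67e-8 * 1.4160 * 2.9167e+11 = 18429.3736 W

18429.3736 W


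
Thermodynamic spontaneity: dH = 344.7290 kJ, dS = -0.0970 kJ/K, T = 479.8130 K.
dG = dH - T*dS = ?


T*dS = 479.8130 * -0.0970 = -46.5419 kJ
dG = 344.7290 + 46.5419 = 391.2709 kJ (non-spontaneous)

dG = 391.2709 kJ, non-spontaneous


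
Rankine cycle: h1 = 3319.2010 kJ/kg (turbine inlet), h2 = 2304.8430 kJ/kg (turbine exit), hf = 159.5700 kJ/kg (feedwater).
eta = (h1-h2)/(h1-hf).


W = 1014.3580 kJ/kg
Q_in = 3159.6310 kJ/kg
eta = 0.3210 = 32.1037%

eta = 32.1037%


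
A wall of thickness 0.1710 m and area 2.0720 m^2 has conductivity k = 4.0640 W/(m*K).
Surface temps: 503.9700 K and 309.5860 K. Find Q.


dT = 194.3840 K
Q = 4.0640 * 2.0720 * 194.3840 / 0.1710 = 9572.1138 W

9572.1138 W


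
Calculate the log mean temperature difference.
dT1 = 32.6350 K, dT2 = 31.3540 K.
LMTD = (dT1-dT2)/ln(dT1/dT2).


dT1/dT2 = 1.0409
ln(dT1/dT2) = 0.0400
LMTD = 1.2810 / 0.0400 = 31.9902 K

31.9902 K


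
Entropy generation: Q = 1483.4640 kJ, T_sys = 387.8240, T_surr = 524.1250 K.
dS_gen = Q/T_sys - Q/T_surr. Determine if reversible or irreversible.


dS_sys = 1483.4640/387.8240 = 3.8251 kJ/K
dS_surr = -1483.4640/524.1250 = -2.8304 kJ/K
dS_gen = 3.8251 - 2.8304 = 0.9947 kJ/K (irreversible)

dS_gen = 0.9947 kJ/K, irreversible


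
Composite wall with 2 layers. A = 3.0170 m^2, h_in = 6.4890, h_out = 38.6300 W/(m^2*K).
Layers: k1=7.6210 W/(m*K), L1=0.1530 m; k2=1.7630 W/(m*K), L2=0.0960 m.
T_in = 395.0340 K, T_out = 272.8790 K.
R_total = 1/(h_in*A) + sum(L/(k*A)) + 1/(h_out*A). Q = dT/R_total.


R_conv_in = 1/(6.4890*3.0170) = 0.0511
R_1 = 0.1530/(7.6210*3.0170) = 0.0067
R_2 = 0.0960/(1.7630*3.0170) = 0.0180
R_conv_out = 1/(38.6300*3.0170) = 0.0086
R_total = 0.0844 K/W
Q = 122.1550 / 0.0844 = 1447.9738 W

R_total = 0.0844 K/W, Q = 1447.9738 W


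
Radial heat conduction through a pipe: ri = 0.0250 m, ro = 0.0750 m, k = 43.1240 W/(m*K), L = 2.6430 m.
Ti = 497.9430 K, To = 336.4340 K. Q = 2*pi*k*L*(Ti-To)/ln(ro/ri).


dT = 161.5090 K
ln(ro/ri) = 1.0986
Q = 2*pi*43.1240*2.6430*161.5090 / 1.0986 = 105280.5983 W

105280.5983 W


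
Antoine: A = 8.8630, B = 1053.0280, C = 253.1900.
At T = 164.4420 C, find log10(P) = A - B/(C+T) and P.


C+T = 417.6320
B/(C+T) = 2.5214
log10(P) = 8.8630 - 2.5214 = 6.3416
P = 10^6.3416 = 2195707.2645 mmHg

2195707.2645 mmHg


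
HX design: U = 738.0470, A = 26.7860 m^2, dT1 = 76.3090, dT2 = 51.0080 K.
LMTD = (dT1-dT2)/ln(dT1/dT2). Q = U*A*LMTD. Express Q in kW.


LMTD = 62.8115 K
Q = 738.0470 * 26.7860 * 62.8115 = 1241741.0771 W = 1241.7411 kW

1241.7411 kW


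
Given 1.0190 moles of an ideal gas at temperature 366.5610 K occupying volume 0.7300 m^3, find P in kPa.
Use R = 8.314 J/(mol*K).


P = nRT/V = 1.0190 * 8.314 * 366.5610 / 0.7300
= 3105.4923 / 0.7300 = 4254.0991 Pa = 4.2541 kPa

4.2541 kPa


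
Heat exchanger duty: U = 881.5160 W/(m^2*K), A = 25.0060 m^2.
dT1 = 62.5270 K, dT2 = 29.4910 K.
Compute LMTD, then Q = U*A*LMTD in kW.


LMTD = 43.9593 K
Q = 881.5160 * 25.0060 * 43.9593 = 969003.1627 W = 969.0032 kW

969.0032 kW


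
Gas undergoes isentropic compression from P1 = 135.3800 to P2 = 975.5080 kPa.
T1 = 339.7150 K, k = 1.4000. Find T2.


(k-1)/k = 0.2857
(P2/P1)^exp = 1.7581
T2 = 339.7150 * 1.7581 = 597.2623 K

597.2623 K


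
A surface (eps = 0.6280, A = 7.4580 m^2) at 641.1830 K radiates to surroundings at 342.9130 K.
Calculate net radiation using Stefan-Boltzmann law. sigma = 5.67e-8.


T^4 = 1.6902e+11
Tsurr^4 = 1.3827e+10
Q = 0.6280 * 5.67e-8 * 7.4580 * 1.5519e+11 = 41212.1727 W

41212.1727 W


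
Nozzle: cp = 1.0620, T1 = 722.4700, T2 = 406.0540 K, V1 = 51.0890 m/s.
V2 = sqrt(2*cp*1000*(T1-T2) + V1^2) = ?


dT = 316.4160 K
2*cp*1000*dT = 672067.5840
V1^2 = 2610.0859
V2 = sqrt(674677.6699) = 821.3876 m/s

821.3876 m/s


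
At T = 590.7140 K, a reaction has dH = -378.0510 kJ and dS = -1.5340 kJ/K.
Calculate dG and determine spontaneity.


T*dS = 590.7140 * -1.5340 = -906.1553 kJ
dG = -378.0510 + 906.1553 = 528.1043 kJ (non-spontaneous)

dG = 528.1043 kJ, non-spontaneous


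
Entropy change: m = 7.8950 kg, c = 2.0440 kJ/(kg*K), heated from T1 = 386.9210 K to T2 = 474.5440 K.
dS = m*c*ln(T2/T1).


T2/T1 = 1.2265
ln(T2/T1) = 0.2041
dS = 7.8950 * 2.0440 * 0.2041 = 3.2942 kJ/K

3.2942 kJ/K


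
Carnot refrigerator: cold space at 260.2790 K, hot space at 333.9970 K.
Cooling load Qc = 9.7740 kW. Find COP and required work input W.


COP = 260.2790 / 73.7180 = 3.5307
W = 9.7740 / 3.5307 = 2.7683 kW

COP = 3.5307, W = 2.7683 kW


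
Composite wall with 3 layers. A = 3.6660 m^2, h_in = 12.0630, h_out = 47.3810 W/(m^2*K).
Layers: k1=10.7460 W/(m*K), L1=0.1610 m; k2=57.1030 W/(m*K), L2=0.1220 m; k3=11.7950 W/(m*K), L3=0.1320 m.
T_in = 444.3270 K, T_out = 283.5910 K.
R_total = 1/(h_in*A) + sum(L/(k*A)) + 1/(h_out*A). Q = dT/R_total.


R_conv_in = 1/(12.0630*3.6660) = 0.0226
R_1 = 0.1610/(10.7460*3.6660) = 0.0041
R_2 = 0.1220/(57.1030*3.6660) = 0.0006
R_3 = 0.1320/(11.7950*3.6660) = 0.0031
R_conv_out = 1/(47.3810*3.6660) = 0.0058
R_total = 0.0361 K/W
Q = 160.7360 / 0.0361 = 4453.4961 W

R_total = 0.0361 K/W, Q = 4453.4961 W


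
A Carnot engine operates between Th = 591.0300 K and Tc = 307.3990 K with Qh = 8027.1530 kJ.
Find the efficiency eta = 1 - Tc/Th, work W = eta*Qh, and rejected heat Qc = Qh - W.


eta = 1 - 307.3990/591.0300 = 0.4799
W = 0.4799 * 8027.1530 = 3852.1724 kJ
Qc = 8027.1530 - 3852.1724 = 4174.9806 kJ

eta = 47.9893%, W = 3852.1724 kJ, Qc = 4174.9806 kJ


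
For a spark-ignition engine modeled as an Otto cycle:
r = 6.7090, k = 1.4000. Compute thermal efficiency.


r^(k-1) = 2.1412
eta = 1 - 1/2.1412 = 0.5330 = 53.2978%

53.2978%


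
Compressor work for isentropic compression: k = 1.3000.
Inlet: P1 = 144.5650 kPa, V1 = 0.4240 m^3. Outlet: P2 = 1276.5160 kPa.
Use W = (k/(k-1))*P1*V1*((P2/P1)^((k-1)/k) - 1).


(k-1)/k = 0.2308
(P2/P1)^exp = 1.6531
W = 4.3333 * 144.5650 * 0.4240 * (1.6531 - 1) = 173.4726 kJ

173.4726 kJ


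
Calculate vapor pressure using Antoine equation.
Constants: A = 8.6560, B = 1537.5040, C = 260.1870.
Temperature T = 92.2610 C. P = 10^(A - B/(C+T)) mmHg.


C+T = 352.4480
B/(C+T) = 4.3624
log10(P) = 8.6560 - 4.3624 = 4.2936
P = 10^4.2936 = 19662.6931 mmHg

19662.6931 mmHg


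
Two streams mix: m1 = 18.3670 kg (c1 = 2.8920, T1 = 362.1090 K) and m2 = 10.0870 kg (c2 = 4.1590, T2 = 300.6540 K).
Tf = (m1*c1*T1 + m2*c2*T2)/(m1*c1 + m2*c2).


num = 31847.2620
den = 95.0692
Tf = 334.9903 K

334.9903 K


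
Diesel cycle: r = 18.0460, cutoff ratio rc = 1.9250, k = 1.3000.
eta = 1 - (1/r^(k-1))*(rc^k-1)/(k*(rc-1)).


r^(k-1) = 2.3818
rc^k = 2.3429
eta = 0.5311 = 53.1127%

53.1127%


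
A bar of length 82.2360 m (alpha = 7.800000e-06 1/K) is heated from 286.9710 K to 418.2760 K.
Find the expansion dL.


dT = 131.3050 K
dL = 7.800000e-06 * 82.2360 * 131.3050 = 0.084224 m
L_final = 82.320224 m

dL = 0.084224 m


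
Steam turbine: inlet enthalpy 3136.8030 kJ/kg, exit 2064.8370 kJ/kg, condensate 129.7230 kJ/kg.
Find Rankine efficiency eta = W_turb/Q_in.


W = 1071.9660 kJ/kg
Q_in = 3007.0800 kJ/kg
eta = 0.3565 = 35.6481%

eta = 35.6481%


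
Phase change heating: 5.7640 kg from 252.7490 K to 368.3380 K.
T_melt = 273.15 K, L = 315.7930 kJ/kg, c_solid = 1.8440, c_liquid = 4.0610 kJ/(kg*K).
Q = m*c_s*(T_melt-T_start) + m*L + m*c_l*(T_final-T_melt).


Q1 (sensible, solid) = 5.7640 * 1.8440 * 20.4010 = 216.8385 kJ
Q2 (latent) = 5.7640 * 315.7930 = 1820.2309 kJ
Q3 (sensible, liquid) = 5.7640 * 4.0610 * 95.1880 = 2228.1230 kJ
Q_total = 4265.1923 kJ

4265.1923 kJ


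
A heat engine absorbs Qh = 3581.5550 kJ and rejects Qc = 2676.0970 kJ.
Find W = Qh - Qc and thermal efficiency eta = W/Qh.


W = 3581.5550 - 2676.0970 = 905.4580 kJ
eta = 905.4580 / 3581.5550 = 0.2528 = 25.2811%

W = 905.4580 kJ, eta = 25.2811%


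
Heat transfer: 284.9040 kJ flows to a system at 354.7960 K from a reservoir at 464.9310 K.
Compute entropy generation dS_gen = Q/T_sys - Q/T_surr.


dS_sys = 284.9040/354.7960 = 0.8030 kJ/K
dS_surr = -284.9040/464.9310 = -0.6128 kJ/K
dS_gen = 0.8030 - 0.6128 = 0.1902 kJ/K (irreversible)

dS_gen = 0.1902 kJ/K, irreversible


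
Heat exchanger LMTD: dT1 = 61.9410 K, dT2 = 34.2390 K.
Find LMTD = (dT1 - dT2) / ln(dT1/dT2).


dT1/dT2 = 1.8091
ln(dT1/dT2) = 0.5928
LMTD = 27.7020 / 0.5928 = 46.7294 K

46.7294 K


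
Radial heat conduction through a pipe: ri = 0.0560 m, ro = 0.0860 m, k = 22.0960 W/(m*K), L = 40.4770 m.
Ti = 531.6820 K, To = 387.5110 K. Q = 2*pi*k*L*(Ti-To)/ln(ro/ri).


dT = 144.1710 K
ln(ro/ri) = 0.4290
Q = 2*pi*22.0960*40.4770*144.1710 / 0.4290 = 1888543.1569 W

1888543.1569 W


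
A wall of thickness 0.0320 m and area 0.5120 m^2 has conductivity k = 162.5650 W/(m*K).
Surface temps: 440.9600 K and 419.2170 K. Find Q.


dT = 21.7430 K
Q = 162.5650 * 0.5120 * 21.7430 / 0.0320 = 56554.4127 W

56554.4127 W


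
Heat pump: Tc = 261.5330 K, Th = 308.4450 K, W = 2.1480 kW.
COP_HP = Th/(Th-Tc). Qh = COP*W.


COP = 308.4450 / 46.9120 = 6.5750
Qh = 6.5750 * 2.1480 = 14.1230 kW

COP = 6.5750, Qh = 14.1230 kW


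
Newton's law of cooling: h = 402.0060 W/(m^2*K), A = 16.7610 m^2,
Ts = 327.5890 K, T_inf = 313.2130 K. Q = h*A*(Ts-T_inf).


dT = 14.3760 K
Q = 402.0060 * 16.7610 * 14.3760 = 96865.8124 W

96865.8124 W


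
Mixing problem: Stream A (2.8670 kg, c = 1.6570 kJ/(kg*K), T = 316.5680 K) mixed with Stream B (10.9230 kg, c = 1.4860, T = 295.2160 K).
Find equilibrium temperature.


num = 6295.7155
den = 20.9822
Tf = 300.0503 K

300.0503 K


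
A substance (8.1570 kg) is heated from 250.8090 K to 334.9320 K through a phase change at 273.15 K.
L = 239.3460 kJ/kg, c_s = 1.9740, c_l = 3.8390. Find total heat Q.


Q1 (sensible, solid) = 8.1570 * 1.9740 * 22.3410 = 359.7330 kJ
Q2 (latent) = 8.1570 * 239.3460 = 1952.3453 kJ
Q3 (sensible, liquid) = 8.1570 * 3.8390 * 61.7820 = 1934.6862 kJ
Q_total = 4246.7645 kJ

4246.7645 kJ


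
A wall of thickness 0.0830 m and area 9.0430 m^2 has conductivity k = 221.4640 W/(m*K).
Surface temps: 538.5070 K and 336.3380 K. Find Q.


dT = 202.1690 K
Q = 221.4640 * 9.0430 * 202.1690 / 0.0830 = 4878116.1979 W

4878116.1979 W


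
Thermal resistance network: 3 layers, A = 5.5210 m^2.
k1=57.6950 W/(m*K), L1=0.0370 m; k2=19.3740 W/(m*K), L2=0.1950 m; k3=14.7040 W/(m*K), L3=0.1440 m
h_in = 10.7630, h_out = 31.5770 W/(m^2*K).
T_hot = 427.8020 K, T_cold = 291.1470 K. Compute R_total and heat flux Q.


R_conv_in = 1/(10.7630*5.5210) = 0.0168
R_1 = 0.0370/(57.6950*5.5210) = 0.0001
R_2 = 0.1950/(19.3740*5.5210) = 0.0018
R_3 = 0.1440/(14.7040*5.5210) = 0.0018
R_conv_out = 1/(31.5770*5.5210) = 0.0057
R_total = 0.0263 K/W
Q = 136.6550 / 0.0263 = 5200.4196 W

R_total = 0.0263 K/W, Q = 5200.4196 W


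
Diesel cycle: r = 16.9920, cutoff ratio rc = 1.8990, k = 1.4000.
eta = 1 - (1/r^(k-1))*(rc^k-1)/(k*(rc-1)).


r^(k-1) = 3.1053
rc^k = 2.4543
eta = 0.6279 = 62.7882%

62.7882%


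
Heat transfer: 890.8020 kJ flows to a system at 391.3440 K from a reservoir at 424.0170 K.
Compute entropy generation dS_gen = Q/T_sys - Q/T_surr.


dS_sys = 890.8020/391.3440 = 2.2763 kJ/K
dS_surr = -890.8020/424.0170 = -2.1009 kJ/K
dS_gen = 2.2763 - 2.1009 = 0.1754 kJ/K (irreversible)

dS_gen = 0.1754 kJ/K, irreversible


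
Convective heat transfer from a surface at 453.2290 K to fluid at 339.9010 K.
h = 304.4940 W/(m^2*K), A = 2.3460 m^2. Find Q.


dT = 113.3280 K
Q = 304.4940 * 2.3460 * 113.3280 = 80955.0549 W

80955.0549 W


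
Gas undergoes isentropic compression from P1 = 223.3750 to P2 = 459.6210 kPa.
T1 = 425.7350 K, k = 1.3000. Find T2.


(k-1)/k = 0.2308
(P2/P1)^exp = 1.1812
T2 = 425.7350 * 1.1812 = 502.8685 K

502.8685 K


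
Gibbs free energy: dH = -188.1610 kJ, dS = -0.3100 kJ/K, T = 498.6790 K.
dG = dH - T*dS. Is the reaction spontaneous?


T*dS = 498.6790 * -0.3100 = -154.5905 kJ
dG = -188.1610 + 154.5905 = -33.5705 kJ (spontaneous)

dG = -33.5705 kJ, spontaneous


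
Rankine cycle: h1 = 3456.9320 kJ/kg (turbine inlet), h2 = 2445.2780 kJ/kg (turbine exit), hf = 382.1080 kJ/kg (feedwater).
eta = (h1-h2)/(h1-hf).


W = 1011.6540 kJ/kg
Q_in = 3074.8240 kJ/kg
eta = 0.3290 = 32.9012%

eta = 32.9012%


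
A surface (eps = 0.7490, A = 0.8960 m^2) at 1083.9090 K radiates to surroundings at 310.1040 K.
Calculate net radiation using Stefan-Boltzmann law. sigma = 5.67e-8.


T^4 = 1.3803e+12
Tsurr^4 = 9.2476e+09
Q = 0.7490 * 5.67e-8 * 0.8960 * 1.3710e+12 = 52170.4669 W

52170.4669 W


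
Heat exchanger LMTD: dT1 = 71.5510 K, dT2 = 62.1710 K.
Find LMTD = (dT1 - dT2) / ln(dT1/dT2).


dT1/dT2 = 1.1509
ln(dT1/dT2) = 0.1405
LMTD = 9.3800 / 0.1405 = 66.7512 K

66.7512 K


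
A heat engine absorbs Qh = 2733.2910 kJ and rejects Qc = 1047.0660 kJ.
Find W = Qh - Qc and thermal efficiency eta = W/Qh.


W = 2733.2910 - 1047.0660 = 1686.2250 kJ
eta = 1686.2250 / 2733.2910 = 0.6169 = 61.6921%

W = 1686.2250 kJ, eta = 61.6921%


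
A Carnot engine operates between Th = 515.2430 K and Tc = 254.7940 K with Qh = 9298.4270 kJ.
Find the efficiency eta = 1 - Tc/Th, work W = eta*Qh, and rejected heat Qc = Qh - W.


eta = 1 - 254.7940/515.2430 = 0.5055
W = 0.5055 * 9298.4270 = 4700.2405 kJ
Qc = 9298.4270 - 4700.2405 = 4598.1865 kJ

eta = 50.5488%, W = 4700.2405 kJ, Qc = 4598.1865 kJ


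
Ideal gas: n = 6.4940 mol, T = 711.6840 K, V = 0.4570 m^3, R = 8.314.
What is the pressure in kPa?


P = nRT/V = 6.4940 * 8.314 * 711.6840 / 0.4570
= 38424.6134 / 0.4570 = 84080.1168 Pa = 84.0801 kPa

84.0801 kPa


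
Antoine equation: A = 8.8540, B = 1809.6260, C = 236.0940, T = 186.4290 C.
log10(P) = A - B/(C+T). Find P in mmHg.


C+T = 422.5230
B/(C+T) = 4.2829
log10(P) = 8.8540 - 4.2829 = 4.5711
P = 10^4.5711 = 37247.2909 mmHg

37247.2909 mmHg


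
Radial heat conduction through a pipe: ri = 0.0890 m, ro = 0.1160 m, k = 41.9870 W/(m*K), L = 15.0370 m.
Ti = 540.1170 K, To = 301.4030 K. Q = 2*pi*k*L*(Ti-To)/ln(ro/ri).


dT = 238.7140 K
ln(ro/ri) = 0.2650
Q = 2*pi*41.9870*15.0370*238.7140 / 0.2650 = 3574074.6209 W

3574074.6209 W


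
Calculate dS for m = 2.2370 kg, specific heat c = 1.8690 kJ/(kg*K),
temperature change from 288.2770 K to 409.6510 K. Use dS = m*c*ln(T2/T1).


T2/T1 = 1.4210
ln(T2/T1) = 0.3514
dS = 2.2370 * 1.8690 * 0.3514 = 1.4691 kJ/K

1.4691 kJ/K


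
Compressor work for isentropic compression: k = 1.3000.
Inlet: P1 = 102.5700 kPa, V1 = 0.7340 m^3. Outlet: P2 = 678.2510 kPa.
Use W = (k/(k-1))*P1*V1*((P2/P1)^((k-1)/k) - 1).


(k-1)/k = 0.2308
(P2/P1)^exp = 1.5464
W = 4.3333 * 102.5700 * 0.7340 * (1.5464 - 1) = 178.2515 kJ

178.2515 kJ


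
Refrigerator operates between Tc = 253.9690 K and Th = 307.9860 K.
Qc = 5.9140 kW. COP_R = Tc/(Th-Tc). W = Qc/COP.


COP = 253.9690 / 54.0170 = 4.7016
W = 5.9140 / 4.7016 = 1.2579 kW

COP = 4.7016, W = 1.2579 kW


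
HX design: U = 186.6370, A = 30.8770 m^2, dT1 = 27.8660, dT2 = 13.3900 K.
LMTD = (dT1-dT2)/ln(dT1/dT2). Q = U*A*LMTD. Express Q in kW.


LMTD = 19.7517 K
Q = 186.6370 * 30.8770 * 19.7517 = 113824.8798 W = 113.8249 kW

113.8249 kW


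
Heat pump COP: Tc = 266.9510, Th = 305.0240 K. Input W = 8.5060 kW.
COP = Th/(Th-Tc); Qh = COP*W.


COP = 305.0240 / 38.0730 = 8.0116
Qh = 8.0116 * 8.5060 = 68.1463 kW

COP = 8.0116, Qh = 68.1463 kW


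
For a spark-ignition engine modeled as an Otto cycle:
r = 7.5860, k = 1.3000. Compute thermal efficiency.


r^(k-1) = 1.8366
eta = 1 - 1/1.8366 = 0.4555 = 45.5502%

45.5502%


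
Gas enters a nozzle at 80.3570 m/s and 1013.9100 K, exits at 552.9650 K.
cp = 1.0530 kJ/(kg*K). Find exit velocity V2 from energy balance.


dT = 460.9450 K
2*cp*1000*dT = 970750.1700
V1^2 = 6457.2474
V2 = sqrt(977207.4174) = 988.5380 m/s

988.5380 m/s


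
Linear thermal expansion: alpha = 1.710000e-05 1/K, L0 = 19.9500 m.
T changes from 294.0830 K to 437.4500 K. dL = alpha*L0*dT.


dT = 143.3670 K
dL = 1.710000e-05 * 19.9500 * 143.3670 = 0.048909 m
L_final = 19.998909 m

dL = 0.048909 m


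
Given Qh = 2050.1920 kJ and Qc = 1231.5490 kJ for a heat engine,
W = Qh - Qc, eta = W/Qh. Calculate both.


W = 2050.1920 - 1231.5490 = 818.6430 kJ
eta = 818.6430 / 2050.1920 = 0.3993 = 39.9301%

W = 818.6430 kJ, eta = 39.9301%


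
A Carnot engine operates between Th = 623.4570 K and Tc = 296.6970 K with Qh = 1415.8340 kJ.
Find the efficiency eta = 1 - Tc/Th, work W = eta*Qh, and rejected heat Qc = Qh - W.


eta = 1 - 296.6970/623.4570 = 0.5241
W = 0.5241 * 1415.8340 = 742.0526 kJ
Qc = 1415.8340 - 742.0526 = 673.7814 kJ

eta = 52.4110%, W = 742.0526 kJ, Qc = 673.7814 kJ


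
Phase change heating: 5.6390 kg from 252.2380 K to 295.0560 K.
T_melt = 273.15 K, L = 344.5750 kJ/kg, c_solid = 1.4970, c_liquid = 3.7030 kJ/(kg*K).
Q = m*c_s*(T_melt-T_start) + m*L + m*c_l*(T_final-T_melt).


Q1 (sensible, solid) = 5.6390 * 1.4970 * 20.9120 = 176.5304 kJ
Q2 (latent) = 5.6390 * 344.5750 = 1943.0584 kJ
Q3 (sensible, liquid) = 5.6390 * 3.7030 * 21.9060 = 457.4239 kJ
Q_total = 2577.0127 kJ

2577.0127 kJ


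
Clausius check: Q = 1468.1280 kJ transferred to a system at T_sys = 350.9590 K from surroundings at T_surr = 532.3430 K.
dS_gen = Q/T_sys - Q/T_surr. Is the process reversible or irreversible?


dS_sys = 1468.1280/350.9590 = 4.1832 kJ/K
dS_surr = -1468.1280/532.3430 = -2.7579 kJ/K
dS_gen = 4.1832 - 2.7579 = 1.4253 kJ/K (irreversible)

dS_gen = 1.4253 kJ/K, irreversible


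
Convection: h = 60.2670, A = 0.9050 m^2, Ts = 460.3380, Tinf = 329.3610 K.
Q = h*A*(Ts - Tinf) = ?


dT = 130.9770 K
Q = 60.2670 * 0.9050 * 130.9770 = 7143.6997 W

7143.6997 W


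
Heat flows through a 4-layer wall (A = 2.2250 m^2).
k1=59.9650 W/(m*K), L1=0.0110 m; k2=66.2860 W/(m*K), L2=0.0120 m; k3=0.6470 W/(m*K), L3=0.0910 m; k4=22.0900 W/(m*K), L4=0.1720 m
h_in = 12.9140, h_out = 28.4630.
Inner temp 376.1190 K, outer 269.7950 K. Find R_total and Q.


R_conv_in = 1/(12.9140*2.2250) = 0.0348
R_1 = 0.0110/(59.9650*2.2250) = 8.2445e-05
R_2 = 0.0120/(66.2860*2.2250) = 8.1363e-05
R_3 = 0.0910/(0.6470*2.2250) = 0.0632
R_4 = 0.1720/(22.0900*2.2250) = 0.0035
R_conv_out = 1/(28.4630*2.2250) = 0.0158
R_total = 0.1175 K/W
Q = 106.3240 / 0.1175 = 905.1236 W

R_total = 0.1175 K/W, Q = 905.1236 W


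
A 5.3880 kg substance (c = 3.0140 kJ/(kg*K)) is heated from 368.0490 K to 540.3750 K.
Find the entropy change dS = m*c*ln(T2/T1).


T2/T1 = 1.4682
ln(T2/T1) = 0.3840
dS = 5.3880 * 3.0140 * 0.3840 = 6.2367 kJ/K

6.2367 kJ/K


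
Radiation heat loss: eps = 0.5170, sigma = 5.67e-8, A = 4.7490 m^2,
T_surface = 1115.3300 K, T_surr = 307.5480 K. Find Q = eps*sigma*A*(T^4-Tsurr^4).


T^4 = 1.5474e+12
Tsurr^4 = 8.9465e+09
Q = 0.5170 * 5.67e-8 * 4.7490 * 1.5385e+12 = 214176.1767 W

214176.1767 W


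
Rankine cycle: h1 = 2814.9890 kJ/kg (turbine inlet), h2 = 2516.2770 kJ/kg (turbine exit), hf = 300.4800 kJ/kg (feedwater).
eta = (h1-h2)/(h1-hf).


W = 298.7120 kJ/kg
Q_in = 2514.5090 kJ/kg
eta = 0.1188 = 11.8795%

eta = 11.8795%


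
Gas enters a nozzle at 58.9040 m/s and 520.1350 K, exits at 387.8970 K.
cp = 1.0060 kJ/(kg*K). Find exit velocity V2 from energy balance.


dT = 132.2380 K
2*cp*1000*dT = 266062.8560
V1^2 = 3469.6812
V2 = sqrt(269532.5372) = 519.1652 m/s

519.1652 m/s


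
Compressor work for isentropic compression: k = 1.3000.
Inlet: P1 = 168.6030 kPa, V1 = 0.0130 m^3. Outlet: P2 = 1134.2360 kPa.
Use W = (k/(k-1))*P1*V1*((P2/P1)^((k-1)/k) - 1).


(k-1)/k = 0.2308
(P2/P1)^exp = 1.5525
W = 4.3333 * 168.6030 * 0.0130 * (1.5525 - 1) = 5.2479 kJ

5.2479 kJ


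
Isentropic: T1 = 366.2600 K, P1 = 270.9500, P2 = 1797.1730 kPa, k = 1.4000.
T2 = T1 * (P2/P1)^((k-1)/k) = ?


(k-1)/k = 0.2857
(P2/P1)^exp = 1.7170
T2 = 366.2600 * 1.7170 = 628.8704 K

628.8704 K


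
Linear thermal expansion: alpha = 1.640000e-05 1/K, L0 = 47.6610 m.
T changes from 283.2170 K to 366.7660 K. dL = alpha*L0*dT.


dT = 83.5490 K
dL = 1.640000e-05 * 47.6610 * 83.5490 = 0.065305 m
L_final = 47.726305 m

dL = 0.065305 m


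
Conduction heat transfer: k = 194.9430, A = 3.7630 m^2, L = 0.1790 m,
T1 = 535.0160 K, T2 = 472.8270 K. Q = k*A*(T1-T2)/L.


dT = 62.1890 K
Q = 194.9430 * 3.7630 * 62.1890 / 0.1790 = 254860.4267 W

254860.4267 W


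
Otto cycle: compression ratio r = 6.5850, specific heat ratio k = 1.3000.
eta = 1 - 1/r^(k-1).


r^(k-1) = 1.7602
eta = 1 - 1/1.7602 = 0.4319 = 43.1889%

43.1889%


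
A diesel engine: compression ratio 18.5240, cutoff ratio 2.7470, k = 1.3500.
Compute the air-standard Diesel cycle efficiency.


r^(k-1) = 2.7778
rc^k = 3.9125
eta = 0.5554 = 55.5432%

55.5432%


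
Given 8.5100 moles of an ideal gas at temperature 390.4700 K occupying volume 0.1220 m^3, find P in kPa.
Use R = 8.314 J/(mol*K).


P = nRT/V = 8.5100 * 8.314 * 390.4700 / 0.1220
= 27626.5881 / 0.1220 = 226447.4435 Pa = 226.4474 kPa

226.4474 kPa


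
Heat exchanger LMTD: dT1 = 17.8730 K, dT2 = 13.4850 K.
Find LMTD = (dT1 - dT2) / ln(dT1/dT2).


dT1/dT2 = 1.3254
ln(dT1/dT2) = 0.2817
LMTD = 4.3880 / 0.2817 = 15.5761 K

15.5761 K


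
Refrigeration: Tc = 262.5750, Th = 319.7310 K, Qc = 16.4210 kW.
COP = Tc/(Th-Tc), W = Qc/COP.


COP = 262.5750 / 57.1560 = 4.5940
W = 16.4210 / 4.5940 = 3.5744 kW

COP = 4.5940, W = 3.5744 kW


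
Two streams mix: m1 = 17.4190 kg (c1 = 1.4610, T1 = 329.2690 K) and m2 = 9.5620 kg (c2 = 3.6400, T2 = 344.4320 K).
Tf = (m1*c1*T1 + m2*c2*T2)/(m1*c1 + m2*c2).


num = 20367.8091
den = 60.2548
Tf = 338.0278 K

338.0278 K


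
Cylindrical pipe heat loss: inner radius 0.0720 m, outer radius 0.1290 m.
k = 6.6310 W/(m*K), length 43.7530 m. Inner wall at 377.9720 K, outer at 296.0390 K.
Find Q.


dT = 81.9330 K
ln(ro/ri) = 0.5831
Q = 2*pi*6.6310*43.7530*81.9330 / 0.5831 = 256122.7028 W

256122.7028 W


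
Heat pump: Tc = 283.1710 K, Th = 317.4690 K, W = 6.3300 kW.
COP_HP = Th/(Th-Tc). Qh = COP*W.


COP = 317.4690 / 34.2980 = 9.2562
Qh = 9.2562 * 6.3300 = 58.5917 kW

COP = 9.2562, Qh = 58.5917 kW


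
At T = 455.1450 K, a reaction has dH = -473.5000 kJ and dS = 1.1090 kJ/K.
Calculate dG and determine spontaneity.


T*dS = 455.1450 * 1.1090 = 504.7558 kJ
dG = -473.5000 - 504.7558 = -978.2558 kJ (spontaneous)

dG = -978.2558 kJ, spontaneous


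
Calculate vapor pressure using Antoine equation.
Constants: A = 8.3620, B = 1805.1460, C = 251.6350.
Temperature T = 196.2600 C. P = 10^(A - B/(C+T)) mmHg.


C+T = 447.8950
B/(C+T) = 4.0303
log10(P) = 8.3620 - 4.0303 = 4.3317
P = 10^4.3317 = 21464.0490 mmHg

21464.0490 mmHg


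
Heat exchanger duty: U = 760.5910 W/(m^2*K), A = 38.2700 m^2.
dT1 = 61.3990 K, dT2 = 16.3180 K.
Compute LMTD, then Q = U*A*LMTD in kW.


LMTD = 34.0202 K
Q = 760.5910 * 38.2700 * 34.0202 = 990253.5731 W = 990.2536 kW

990.2536 kW


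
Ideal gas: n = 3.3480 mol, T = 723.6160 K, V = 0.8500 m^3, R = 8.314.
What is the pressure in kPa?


P = nRT/V = 3.3480 * 8.314 * 723.6160 / 0.8500
= 20142.0482 / 0.8500 = 23696.5273 Pa = 23.6965 kPa

23.6965 kPa


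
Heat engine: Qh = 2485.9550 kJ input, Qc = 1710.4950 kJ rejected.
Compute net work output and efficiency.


W = 2485.9550 - 1710.4950 = 775.4600 kJ
eta = 775.4600 / 2485.9550 = 0.3119 = 31.1936%

W = 775.4600 kJ, eta = 31.1936%


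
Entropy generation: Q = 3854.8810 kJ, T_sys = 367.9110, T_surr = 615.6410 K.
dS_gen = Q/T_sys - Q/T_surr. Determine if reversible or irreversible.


dS_sys = 3854.8810/367.9110 = 10.4778 kJ/K
dS_surr = -3854.8810/615.6410 = -6.2616 kJ/K
dS_gen = 10.4778 - 6.2616 = 4.2162 kJ/K (irreversible)

dS_gen = 4.2162 kJ/K, irreversible


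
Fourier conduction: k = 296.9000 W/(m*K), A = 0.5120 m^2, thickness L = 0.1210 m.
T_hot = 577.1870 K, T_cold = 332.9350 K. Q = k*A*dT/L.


dT = 244.2520 K
Q = 296.9000 * 0.5120 * 244.2520 / 0.1210 = 306854.7969 W

306854.7969 W


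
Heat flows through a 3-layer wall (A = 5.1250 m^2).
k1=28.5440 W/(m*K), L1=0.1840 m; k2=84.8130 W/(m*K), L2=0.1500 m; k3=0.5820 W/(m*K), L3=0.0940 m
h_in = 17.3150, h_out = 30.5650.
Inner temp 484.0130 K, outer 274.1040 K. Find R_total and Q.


R_conv_in = 1/(17.3150*5.1250) = 0.0113
R_1 = 0.1840/(28.5440*5.1250) = 0.0013
R_2 = 0.1500/(84.8130*5.1250) = 0.0003
R_3 = 0.0940/(0.5820*5.1250) = 0.0315
R_conv_out = 1/(30.5650*5.1250) = 0.0064
R_total = 0.0508 K/W
Q = 209.9090 / 0.0508 = 4134.4908 W

R_total = 0.0508 K/W, Q = 4134.4908 W


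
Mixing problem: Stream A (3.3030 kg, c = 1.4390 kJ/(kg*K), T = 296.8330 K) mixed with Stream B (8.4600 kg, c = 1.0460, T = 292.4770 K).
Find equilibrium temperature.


num = 3999.0281
den = 13.6022
Tf = 293.9991 K

293.9991 K


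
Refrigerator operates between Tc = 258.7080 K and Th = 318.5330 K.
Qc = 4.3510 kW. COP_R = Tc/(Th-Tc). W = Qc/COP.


COP = 258.7080 / 59.8250 = 4.3244
W = 4.3510 / 4.3244 = 1.0061 kW

COP = 4.3244, W = 1.0061 kW
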